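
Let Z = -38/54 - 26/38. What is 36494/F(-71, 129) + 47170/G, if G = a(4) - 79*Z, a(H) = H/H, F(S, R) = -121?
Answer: 856547476/6868081 ≈ 124.71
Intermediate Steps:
Z = -712/513 (Z = -38*1/54 - 26*1/38 = -19/27 - 13/19 = -712/513 ≈ -1.3879)
a(H) = 1
G = 56761/513 (G = 1 - 79*(-712/513) = 1 + 56248/513 = 56761/513 ≈ 110.65)
36494/F(-71, 129) + 47170/G = 36494/(-121) + 47170/(56761/513) = 36494*(-1/121) + 47170*(513/56761) = -36494/121 + 24198210/56761 = 856547476/6868081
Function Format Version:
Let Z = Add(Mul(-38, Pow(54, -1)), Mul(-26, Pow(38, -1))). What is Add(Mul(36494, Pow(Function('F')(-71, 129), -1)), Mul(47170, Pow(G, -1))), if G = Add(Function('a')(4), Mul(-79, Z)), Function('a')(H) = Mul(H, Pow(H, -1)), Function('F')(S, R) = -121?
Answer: Rational(856547476, 6868081) ≈ 124.71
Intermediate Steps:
Z = Rational(-712, 513) (Z = Add(Mul(-38, Rational(1, 54)), Mul(-26, Rational(1, 38))) = Add(Rational(-19, 27), Rational(-13, 19)) = Rational(-712, 513) ≈ -1.3879)
Function('a')(H) = 1
G = Rational(56761, 513) (G = Add(1, Mul(-79, Rational(-712, 513))) = Add(1, Rational(56248, 513)) = Rational(56761, 513) ≈ 110.65)
Add(Mul(36494, Pow(Function('F')(-71, 129), -1)), Mul(47170, Pow(G, -1))) = Add(Mul(36494, Pow(-121, -1)), Mul(47170, Pow(Rational(56761, 513), -1))) = Add(Mul(36494, Rational(-1, 121)), Mul(47170, Rational(513, 56761))) = Add(Rational(-36494, 121), Rational(24198210, 56761)) = Rational(856547476, 6868081)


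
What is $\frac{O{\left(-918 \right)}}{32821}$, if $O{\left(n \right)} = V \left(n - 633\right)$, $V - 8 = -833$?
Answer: $\frac{1279575}{32821} \approx 38.986$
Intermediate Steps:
$V = -825$ ($V = 8 - 833 = -825$)
$O{\left(n \right)} = 522225 - 825 n$ ($O{\left(n \right)} = - 825 \left(n - 633\right) = - 825 \left(-633 + n\right) = 522225 - 825 n$)
$\frac{O{\left(-918 \right)}}{32821} = \frac{522225 - -757350}{32821} = \left(522225 + 757350\right) \frac{1}{32821} = 1279575 \cdot \frac{1}{32821} = \frac{1279575}{32821}$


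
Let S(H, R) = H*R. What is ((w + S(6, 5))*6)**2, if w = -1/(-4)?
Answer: 131769/4 ≈ 32942.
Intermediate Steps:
w = 1/4 (w = -1*(-1/4) = 1/4 ≈ 0.25000)
((w + S(6, 5))*6)**2 = ((1/4 + 6*5)*6)**2 = ((1/4 + 30)*6)**2 = ((121/4)*6)**2 = (363/2)**2 = 131769/4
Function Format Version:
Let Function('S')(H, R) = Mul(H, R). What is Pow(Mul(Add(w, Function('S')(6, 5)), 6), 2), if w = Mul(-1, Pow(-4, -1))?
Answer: Rational(131769, 4) ≈ 32942.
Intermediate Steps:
w = Rational(1, 4) (w = Mul(-1, Rational(-1, 4)) = Rational(1, 4) ≈ 0.25000)
Pow(Mul(Add(w, Function('S')(6, 5)), 6), 2) = Pow(Mul(Add(Rational(1, 4), Mul(6, 5)), 6), 2) = Pow(Mul(Add(Rational(1, 4), 30), 6), 2) = Pow(Mul(Rational(121, 4), 6), 2) = Pow(Rational(363, 2), 2) = Rational(131769, 4)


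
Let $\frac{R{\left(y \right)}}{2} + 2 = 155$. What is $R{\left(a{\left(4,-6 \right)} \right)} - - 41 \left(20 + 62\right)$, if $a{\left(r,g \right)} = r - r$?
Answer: $3668$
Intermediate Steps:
$a{\left(r,g \right)} = 0$
$R{\left(y \right)} = 306$ ($R{\left(y \right)} = -4 + 2 \cdot 155 = -4 + 310 = 306$)
$R{\left(a{\left(4,-6 \right)} \right)} - - 41 \left(20 + 62\right) = 306 - - 41 \left(20 + 62\right) = 306 - \left(-41\right) 82 = 306 - -3362 = 306 + 3362 = 3668$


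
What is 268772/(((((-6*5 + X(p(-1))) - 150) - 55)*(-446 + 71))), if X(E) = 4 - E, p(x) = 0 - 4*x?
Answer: 268772/88125 ≈ 3.0499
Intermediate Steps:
p(x) = -4*x (p(x) = 0 - 4*x = -4*x)
268772/(((((-6*5 + X(p(-1))) - 150) - 55)*(-446 + 71))) = 268772/(((((-6*5 + (4 - (-4)*(-1))) - 150) - 55)*(-446 + 71))) = 268772/(((((-30 + (4 - 1*4)) - 150) - 55)*(-375))) = 268772/(((((-30 + (4 - 4)) - 150) - 55)*(-375))) = 268772/(((((-30 + 0) - 150) - 55)*(-375))) = 268772/((((-30 - 150) - 55)*(-375))) = 268772/(((-180 - 55)*(-375))) = 268772/((-235*(-375))) = 268772/88125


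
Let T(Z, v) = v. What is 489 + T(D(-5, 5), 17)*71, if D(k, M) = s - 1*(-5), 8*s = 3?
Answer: 1696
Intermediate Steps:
s = 3/8 (s = (1/8)*3 = 3/8 ≈ 0.37500)
D(k, M) = 43/8 (D(k, M) = 3/8 - 1*(-5) = 3/8 + 5 = 43/8)
489 + T(D(-5, 5), 17)*71 = 489 + 17*71 = 489 + 1207 = 1696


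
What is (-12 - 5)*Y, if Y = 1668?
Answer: -28356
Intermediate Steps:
(-12 - 5)*Y = (-12 - 5)*1668 = -17*1668 = -28356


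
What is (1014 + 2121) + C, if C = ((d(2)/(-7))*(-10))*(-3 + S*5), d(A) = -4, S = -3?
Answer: 22665/7 ≈ 3237.9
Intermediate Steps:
C = 720/7 (C = (-4/(-7)*(-10))*(-3 - 3*5) = (-4*(-1/7)*(-10))*(-3 - 15) = ((4/7)*(-10))*(-18) = -40/7*(-18) = 720/7 ≈ 102.86)
(1014 + 2121) + C = (1014 + 2121) + 720/7 = 3135 + 720/7 = 22665/7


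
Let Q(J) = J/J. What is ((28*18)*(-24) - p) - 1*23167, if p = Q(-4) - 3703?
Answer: -31561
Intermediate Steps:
Q(J) = 1
p = -3702 (p = 1 - 3703 = -3702)
((28*18)*(-24) - p) - 1*23167 = ((28*18)*(-24) - 1*(-3702)) - 1*23167 = (504*(-24) + 3702) - 23167 = (-12096 + 3702) - 23167 = -8394 - 23167 = -31561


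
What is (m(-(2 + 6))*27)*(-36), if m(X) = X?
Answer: 7776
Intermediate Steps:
(m(-(2 + 6))*27)*(-36) = (-(2 + 6)*27)*(-36) = (-1*8*27)*(-36) = -8*27*(-36) = -216*(-36) = 7776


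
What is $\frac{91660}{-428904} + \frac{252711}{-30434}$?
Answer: $- \frac{6948646199}{815829021} \approx -8.5173$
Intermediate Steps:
$\frac{91660}{-428904} + \frac{252711}{-30434} = 91660 \left(- \frac{1}{428904}\right) + 252711 \left(- \frac{1}{30434}\right) = - \frac{22915}{107226} - \frac{252711}{30434} = - \frac{6948646199}{815829021}$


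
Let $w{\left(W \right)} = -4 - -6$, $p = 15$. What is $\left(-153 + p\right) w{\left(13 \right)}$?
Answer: $-276$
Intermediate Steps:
$w{\left(W \right)} = 2$ ($w{\left(W \right)} = -4 + 6 = 2$)
$\left(-153 + p\right) w{\left(13 \right)} = \left(-153 + 15\right) 2 = \left(-138\right) 2 = -276$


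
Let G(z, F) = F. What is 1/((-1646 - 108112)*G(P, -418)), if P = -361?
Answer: 1/45878844 ≈ 2.1797e-8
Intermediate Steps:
1/((-1646 - 108112)*G(P, -418)) = 1/(-1646 - 108112*(-418)) = -1/418/(-109758) = -1/109758*(-1/418) = 1/45878844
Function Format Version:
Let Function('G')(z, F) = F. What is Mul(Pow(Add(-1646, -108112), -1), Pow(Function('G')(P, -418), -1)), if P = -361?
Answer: Rational(1, 45878844) ≈ 2.1797e-8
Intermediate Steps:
Mul(Pow(Add(-1646, -108112), -1), Pow(Function('G')(P, -418), -1)) = Mul(Pow(Add(-1646, -108112), -1), Pow(-418, -1)) = Mul(Pow(-109758, -1), Rational(-1, 418)) = Mul(Rational(-1, 109758), Rational(-1, 418)) = Rational(1, 45878844)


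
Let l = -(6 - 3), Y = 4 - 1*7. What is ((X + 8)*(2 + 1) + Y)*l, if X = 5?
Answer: -108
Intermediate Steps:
Y = -3 (Y = 4 - 7 = -3)
l = -3 (l = -1*3 = -3)
((X + 8)*(2 + 1) + Y)*l = ((5 + 8)*(2 + 1) - 3)*(-3) = (13*3 - 3)*(-3) = (39 - 3)*(-3) = 36*(-3) = -108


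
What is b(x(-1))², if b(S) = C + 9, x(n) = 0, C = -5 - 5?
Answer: 1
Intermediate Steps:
C = -10
b(S) = -1 (b(S) = -10 + 9 = -1)
b(x(-1))² = (-1)² = 1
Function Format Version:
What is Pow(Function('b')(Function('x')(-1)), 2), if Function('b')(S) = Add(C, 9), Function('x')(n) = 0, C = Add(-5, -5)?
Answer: 1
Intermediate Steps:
C = -10
Function('b')(S) = -1 (Function('b')(S) = Add(-10, 9) = -1)
Pow(Function('b')(Function('x')(-1)), 2) = Pow(-1, 2) = 1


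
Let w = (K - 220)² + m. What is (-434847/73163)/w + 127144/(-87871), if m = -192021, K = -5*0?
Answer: -1335958293904375/923325904748233 ≈ -1.4469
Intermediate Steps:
K = 0
w = -143621 (w = (0 - 220)² - 192021 = (-220)² - 192021 = 48400 - 192021 = -143621)
(-434847/73163)/w + 127144/(-87871) = -434847/73163/(-143621) + 127144/(-87871) = -434847*1/73163*(-1/143621) + 127144*(-1/87871) = -434847/73163*(-1/143621) - 127144/87871 = 434847/10507743223 - 127144/87871 = -1335958293904375/923325904748233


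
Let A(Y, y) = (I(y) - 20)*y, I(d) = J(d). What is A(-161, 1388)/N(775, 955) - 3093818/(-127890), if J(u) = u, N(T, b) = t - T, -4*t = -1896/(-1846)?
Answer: -7925833384313/3268329435 ≈ -2425.0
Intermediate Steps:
t = -237/923 (t = -(-474)/(-1846) = -(-474)*(-1)/1846 = -¼*948/923 = -237/923 ≈ -0.25677)
N(T, b) = -237/923 - T
I(d) = d
A(Y, y) = y*(-20 + y) (A(Y, y) = (y - 20)*y = (-20 + y)*y = y*(-20 + y))
A(-161, 1388)/N(775, 955) - 3093818/(-127890) = (1388*(-20 + 1388))/(-237/923 - 1*775) - 3093818/(-127890) = (1388*1368)/(-237/923 - 775) - 3093818*(-1/127890) = 1898784/(-715562/923) + 220987/9135 = 1898784*(-923/715562) + 220987/9135 = -876288816/357781 + 220987/9135 = -7925833384313/3268329435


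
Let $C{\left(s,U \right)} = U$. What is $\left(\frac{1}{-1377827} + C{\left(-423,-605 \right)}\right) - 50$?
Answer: $- \frac{902476686}{1377827} \approx -655.0$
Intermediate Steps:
$\left(\frac{1}{-1377827} + C{\left(-423,-605 \right)}\right) - 50 = \left(\frac{1}{-1377827} - 605\right) - 50 = \left(- \frac{1}{1377827} - 605\right) - 50 = - \frac{833585336}{1377827} - 50 = - \frac{902476686}{1377827}$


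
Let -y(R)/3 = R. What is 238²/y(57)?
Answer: -56644/171 ≈ -331.25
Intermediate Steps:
y(R) = -3*R
238²/y(57) = 238²/((-3*57)) = 56644/(-171) = 56644*(-1/171) = -56644/171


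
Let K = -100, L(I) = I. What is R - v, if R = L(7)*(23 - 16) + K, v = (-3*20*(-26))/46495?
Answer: -474561/9299 ≈ -51.034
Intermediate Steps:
v = 312/9299 (v = -60*(-26)*(1/46495) = 1560*(1/46495) = 312/9299 ≈ 0.033552)
R = -51 (R = 7*(23 - 16) - 100 = 7*7 - 100 = 49 - 100 = -51)
R - v = -51 - 1*312/9299 = -51 - 312/9299 = -474561/9299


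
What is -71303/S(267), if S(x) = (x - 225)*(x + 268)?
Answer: -71303/22470 ≈ -3.1733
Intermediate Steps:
S(x) = (-225 + x)*(268 + x)
-71303/S(267) = -71303/(-60300 + 267**2 + 43*267) = -71303/(-60300 + 71289 + 11481) = -71303/22470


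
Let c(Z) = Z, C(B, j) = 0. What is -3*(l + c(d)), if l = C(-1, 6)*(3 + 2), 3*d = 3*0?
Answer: 0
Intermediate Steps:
d = 0 (d = (3*0)/3 = (⅓)*0 = 0)
l = 0 (l = 0*(3 + 2) = 0*5 = 0)
-3*(l + c(d)) = -3*(0 + 0) = -3*0 = 0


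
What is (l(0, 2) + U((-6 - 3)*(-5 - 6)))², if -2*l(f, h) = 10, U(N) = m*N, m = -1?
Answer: 10816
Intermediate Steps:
U(N) = -N
l(f, h) = -5 (l(f, h) = -½*10 = -5)
(l(0, 2) + U((-6 - 3)*(-5 - 6)))² = (-5 - (-6 - 3)*(-5 - 6))² = (-5 - (-9)*(-11))² = (-5 - 1*99)² = (-5 - 99)² = (-104)² = 10816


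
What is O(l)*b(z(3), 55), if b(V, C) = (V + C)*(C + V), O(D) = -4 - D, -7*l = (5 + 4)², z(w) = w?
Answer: 178292/7 ≈ 25470.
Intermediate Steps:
l = -81/7 (l = -(5 + 4)²/7 = -⅐*9² = -⅐*81 = -81/7 ≈ -11.571)
b(V, C) = (C + V)² (b(V, C) = (C + V)*(C + V) = (C + V)²)
O(l)*b(z(3), 55) = (-4 - 1*(-81/7))*(55 + 3)² = (-4 + 81/7)*58² = (53/7)*3364 = 178292/7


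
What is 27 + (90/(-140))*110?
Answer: -306/7 ≈ -43.714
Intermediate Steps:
27 + (90/(-140))*110 = 27 + (90*(-1/140))*110 = 27 - 9/14*110 = 27 - 495/7 = -306/7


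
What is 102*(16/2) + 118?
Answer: 934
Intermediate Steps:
102*(16/2) + 118 = 102*((1/2)*16) + 118 = 102*8 + 118 = 816 + 118 = 934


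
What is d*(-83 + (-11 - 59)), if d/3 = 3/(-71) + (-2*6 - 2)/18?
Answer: 26724/71 ≈ 376.39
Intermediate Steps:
d = -524/213 (d = 3*(3/(-71) + (-2*6 - 2)/18) = 3*(3*(-1/71) + (-12 - 2)*(1/18)) = 3*(-3/71 - 14*1/18) = 3*(-3/71 - 7/9) = 3*(-524/639) = -524/213 ≈ -2.4601)
d*(-83 + (-11 - 59)) = -524*(-83 + (-11 - 59))/213 = -524*(-83 - 70)/213 = -524/213*(-153) = 26724/71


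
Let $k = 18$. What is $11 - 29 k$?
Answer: $-511$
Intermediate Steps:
$11 - 29 k = 11 - 522 = -511$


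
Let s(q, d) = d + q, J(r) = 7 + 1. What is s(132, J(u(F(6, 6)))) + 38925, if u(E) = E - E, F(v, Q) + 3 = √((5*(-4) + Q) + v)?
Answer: 39065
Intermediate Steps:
F(v, Q) = -3 + √(-20 + Q + v) (F(v, Q) = -3 + √((5*(-4) + Q) + v) = -3 + √((-20 + Q) + v) = -3 + √(-20 + Q + v))
u(E) = 0
J(r) = 8
s(132, J(u(F(6, 6)))) + 38925 = (8 + 132) + 38925 = 140 + 38925 = 39065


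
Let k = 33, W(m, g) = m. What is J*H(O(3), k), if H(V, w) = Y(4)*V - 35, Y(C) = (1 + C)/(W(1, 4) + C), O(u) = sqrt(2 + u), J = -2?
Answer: 70 - 2*sqrt(5) ≈ 65.528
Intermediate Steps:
Y(C) = 1 (Y(C) = (1 + C)/(1 + C) = 1)
H(V, w) = -35 + V (H(V, w) = 1*V - 35 = V - 35 = -35 + V)
J*H(O(3), k) = -2*(-35 + sqrt(2 + 3)) = -2*(-35 + sqrt(5)) = 70 - 2*sqrt(5)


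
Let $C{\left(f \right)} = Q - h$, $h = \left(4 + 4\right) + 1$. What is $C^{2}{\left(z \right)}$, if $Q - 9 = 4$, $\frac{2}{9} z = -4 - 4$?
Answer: $16$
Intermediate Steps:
$z = -36$ ($z = \frac{9 \left(-4 - 4\right)}{2} = \frac{9}{2} \left(-8\right) = -36$)
$Q = 13$ ($Q = 9 + 4 = 13$)
$h = 9$ ($h = 8 + 1 = 9$)
$C{\left(f \right)} = 4$ ($C{\left(f \right)} = 13 - 9 = 4$)
$C^{2}{\left(z \right)} = 4^{2} = 16$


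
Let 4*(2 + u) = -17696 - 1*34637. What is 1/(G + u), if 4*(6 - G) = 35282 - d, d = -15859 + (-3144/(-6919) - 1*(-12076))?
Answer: -13838/316134457 ≈ -4.3773e-5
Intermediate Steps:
d = -26171433/6919 (d = -15859 + (-3144*(-1/6919) + 12076) = -15859 + (3144/6919 + 12076) = -15859 + 83556988/6919 = -26171433/6919 ≈ -3782.5)
u = -52341/4 (u = -2 + (-17696 - 1*34637)/4 = -2 + (-17696 - 34637)/4 = -2 + (1/4)*(-52333) = -2 - 52333/4 = -52341/4 ≈ -13085.)
G = -270121535/27676 (G = 6 - (35282 - 1*(-26171433/6919))/4 = 6 - (35282 + 26171433/6919)/4 = 6 - 1/4*270287591/6919 = 6 - 270287591/27676 = -270121535/27676 ≈ -9760.1)
1/(G + u) = 1/(-270121535/27676 - 52341/4) = 1/(-316134457/13838) = -13838/316134457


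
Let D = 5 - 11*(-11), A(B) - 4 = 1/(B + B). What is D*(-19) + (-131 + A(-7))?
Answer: -35295/14 ≈ -2521.1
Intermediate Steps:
A(B) = 4 + 1/(2*B) (A(B) = 4 + 1/(B + B) = 4 + 1/(2*B))
D = 126 (D = 5 + 121 = 126)
D*(-19) + (-131 + A(-7)) = 126*(-19) + (-131 + (4 + (½)/(-7))) = -2394 + (-131 + (4 + (½)*(-⅐))) = -2394 + (-131 + (4 - 1/14)) = -2394 + (-131 + 55/14) = -2394 - 1779/14 = -35295/14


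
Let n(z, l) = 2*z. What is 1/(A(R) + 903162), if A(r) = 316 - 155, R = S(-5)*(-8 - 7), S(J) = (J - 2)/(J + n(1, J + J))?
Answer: 1/903323 ≈ 1.1070e-6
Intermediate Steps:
S(J) = (-2 + J)/(2 + J) (S(J) = (J - 2)/(J + 2*1) = (-2 + J)/(J + 2) = (-2 + J)/(2 + J))
R = -35 (R = ((-2 - 5)/(2 - 5))*(-8 - 7) = (-7/(-3))*(-15) = -1/3*(-7)*(-15) = (7/3)*(-15) = -35)
A(r) = 161
1/(A(R) + 903162) = 1/(161 + 903162) = 1/903323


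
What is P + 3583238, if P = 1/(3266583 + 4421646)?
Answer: 27548754305503/7688229 ≈ 3.5832e+6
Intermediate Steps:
P = 1/7688229 ≈ 1.3007e-7
P + 3583238 = 1/7688229 + 3583238 = 27548754305503/7688229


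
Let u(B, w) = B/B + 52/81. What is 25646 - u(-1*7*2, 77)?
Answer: 2077193/81 ≈ 25644.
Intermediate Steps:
u(B, w) = 133/81 (u(B, w) = 1 + 52*(1/81) = 1 + 52/81 = 133/81)
25646 - u(-1*7*2, 77) = 25646 - 1*133/81 = 25646 - 133/81 = 2077193/81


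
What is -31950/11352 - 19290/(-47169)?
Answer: -71559415/29747916 ≈ -2.4055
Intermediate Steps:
-31950/11352 - 19290/(-47169) = -31950*1/11352 - 19290*(-1/47169) = -5325/1892 + 6430/15723 = -71559415/29747916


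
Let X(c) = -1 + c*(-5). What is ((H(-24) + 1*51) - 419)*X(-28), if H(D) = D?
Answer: -54488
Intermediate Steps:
X(c) = -1 - 5*c
((H(-24) + 1*51) - 419)*X(-28) = ((-24 + 1*51) - 419)*(-1 - 5*(-28)) = ((-24 + 51) - 419)*(-1 + 140) = (27 - 419)*139 = -392*139 = -54488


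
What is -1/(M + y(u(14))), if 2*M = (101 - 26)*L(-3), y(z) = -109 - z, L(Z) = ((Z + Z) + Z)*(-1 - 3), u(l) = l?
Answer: -1/1227 ≈ -0.00081500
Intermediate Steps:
L(Z) = -12*Z (L(Z) = (2*Z + Z)*(-4) = (3*Z)*(-4) = -12*Z)
M = 1350 (M = ((101 - 26)*(-12*(-3)))/2 = (75*36)/2 = (1/2)*2700 = 1350)
-1/(M + y(u(14))) = -1/(1350 + (-109 - 1*14)) = -1/(1350 + (-109 - 14)) = -1/(1350 - 123) = -1/1227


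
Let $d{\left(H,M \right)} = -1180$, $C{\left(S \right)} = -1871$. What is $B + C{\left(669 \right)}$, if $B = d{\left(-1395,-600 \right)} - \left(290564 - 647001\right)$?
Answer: $353386$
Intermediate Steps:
$B = 355257$ ($B = -1180 - \left(290564 - 647001\right) = -1180 - -356437 = -1180 + 356437 = 355257$)
$B + C{\left(669 \right)} = 355257 - 1871 = 353386$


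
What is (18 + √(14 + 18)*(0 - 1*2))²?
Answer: 452 - 288*√2 ≈ 44.706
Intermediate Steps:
(18 + √(14 + 18)*(0 - 1*2))² = (18 + √32*(0 - 2))² = (18 + (4*√2)*(-2))² = (18 - 8*√2)²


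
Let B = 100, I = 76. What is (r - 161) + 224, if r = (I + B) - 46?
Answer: 193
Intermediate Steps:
r = 130 (r = (76 + 100) - 46 = 176 - 46 = 130)
(r - 161) + 224 = (130 - 161) + 224 = -31 + 224 = 193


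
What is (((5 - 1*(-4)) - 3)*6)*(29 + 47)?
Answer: 2736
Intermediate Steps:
(((5 - 1*(-4)) - 3)*6)*(29 + 47) = (((5 + 4) - 3)*6)*76 = ((9 - 3)*6)*76 = (6*6)*76 = 36*76 = 2736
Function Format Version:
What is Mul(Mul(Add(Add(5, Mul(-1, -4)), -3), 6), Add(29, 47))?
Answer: 2736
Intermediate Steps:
Mul(Mul(Add(Add(5, Mul(-1, -4)), -3), 6), Add(29, 47)) = Mul(Mul(Add(Add(5, 4), -3), 6), 76) = Mul(Mul(Add(9, -3), 6), 76) = Mul(Mul(6, 6), 76) = Mul(36, 76) = 2736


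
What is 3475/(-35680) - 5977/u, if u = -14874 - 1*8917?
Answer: 26117127/169772576 ≈ 0.15384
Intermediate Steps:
u = -23791 (u = -14874 - 8917 = -23791)
3475/(-35680) - 5977/u = 3475/(-35680) - 5977/(-23791) = 3475*(-1/35680) - 5977*(-1/23791) = -695/7136 + 5977/23791 = 26117127/169772576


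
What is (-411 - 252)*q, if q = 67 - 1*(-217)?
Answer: -188292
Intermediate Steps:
q = 284 (q = 67 + 217 = 284)
(-411 - 252)*q = (-411 - 252)*284 = -663*284 = -188292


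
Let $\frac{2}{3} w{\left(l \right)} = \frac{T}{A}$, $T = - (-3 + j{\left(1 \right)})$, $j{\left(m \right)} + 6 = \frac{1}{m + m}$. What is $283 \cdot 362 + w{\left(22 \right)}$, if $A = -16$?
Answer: $\frac{6556493}{64} \approx 1.0245 \cdot 10^{5}$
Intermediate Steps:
$j{\left(m \right)} = -6 + \frac{1}{2 m}$ ($j{\left(m \right)} = -6 + \frac{1}{m + m} = -6 + \frac{1}{2 m}$)
$T = \frac{17}{2}$ ($T = - (-3 - \left(6 - \frac{1}{2 \cdot 1}\right)) = - (-3 + \left(-6 + \frac{1}{2} \cdot 1\right)) = - (-3 + \left(-6 + \frac{1}{2}\right)) = - (-3 - \frac{11}{2}) = \left(-1\right) \left(- \frac{17}{2}\right) = \frac{17}{2} \approx 8.5$)
$w{\left(l \right)} = - \frac{51}{64}$ ($w{\left(l \right)} = \frac{3 \frac{17}{2 \left(-16\right)}}{2} = \frac{3 \cdot \frac{17}{2} \left(- \frac{1}{16}\right)}{2} = \frac{3}{2} \left(- \frac{17}{32}\right) = - \frac{51}{64}$)
$283 \cdot 362 + w{\left(22 \right)} = 283 \cdot 362 - \frac{51}{64} = 102446 - \frac{51}{64} = \frac{6556493}{64}$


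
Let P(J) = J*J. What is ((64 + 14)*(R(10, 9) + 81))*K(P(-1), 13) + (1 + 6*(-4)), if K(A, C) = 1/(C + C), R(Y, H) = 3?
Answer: 229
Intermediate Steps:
P(J) = J²
K(A, C) = 1/(2*C)
((64 + 14)*(R(10, 9) + 81))*K(P(-1), 13) + (1 + 6*(-4)) = ((64 + 14)*(3 + 81))*((½)/13) + (1 + 6*(-4)) = (78*84)*((½)*(1/13)) + (1 - 24) = 6552*(1/26) - 23 = 252 - 23 = 229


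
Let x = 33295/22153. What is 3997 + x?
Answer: 88578836/22153 ≈ 3998.5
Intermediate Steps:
x = 33295/22153 (x = 33295*(1/22153) = 33295/22153 ≈ 1.5030)
3997 + x = 3997 + 33295/22153 = 88578836/22153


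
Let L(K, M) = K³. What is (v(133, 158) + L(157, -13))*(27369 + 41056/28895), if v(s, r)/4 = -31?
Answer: 3060477672990159/28895 ≈ 1.0592e+11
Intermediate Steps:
v(s, r) = -124 (v(s, r) = 4*(-31) = -124)
(v(133, 158) + L(157, -13))*(27369 + 41056/28895) = (-124 + 157³)*(27369 + 41056/28895) = (-124 + 3869893)*(27369 + 41056*(1/28895)) = 3869769*(27369 + 41056/28895) = 3869769*(790868311/28895) = 3060477672990159/28895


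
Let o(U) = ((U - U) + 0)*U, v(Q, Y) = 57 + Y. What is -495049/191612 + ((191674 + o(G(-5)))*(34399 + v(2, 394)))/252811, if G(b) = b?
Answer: 1279812137474061/48441621332 ≈ 26420.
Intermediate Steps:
o(U) = 0 (o(U) = (0 + 0)*U = 0*U = 0)
-495049/191612 + ((191674 + o(G(-5)))*(34399 + v(2, 394)))/252811 = -495049/191612 + ((191674 + 0)*(34399 + (57 + 394)))/252811 = -495049*1/191612 + (191674*(34399 + 451))*(1/252811) = -495049/191612 + (191674*34850)*(1/252811) = -495049/191612 + 6679838900*(1/252811) = -495049/191612 + 6679838900/252811 = 1279812137474061/48441621332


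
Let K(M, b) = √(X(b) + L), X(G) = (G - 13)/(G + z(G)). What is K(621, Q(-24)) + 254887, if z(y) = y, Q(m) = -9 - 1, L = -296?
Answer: 254887 + I*√29485/10 ≈ 2.5489e+5 + 17.171*I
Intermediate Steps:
Q(m) = -10
X(G) = (-13 + G)/(2*G) (X(G) = (G - 13)/(G + G) = (-13 + G)/((2*G)) = (-13 + G)*(1/(2*G)) = (-13 + G)/(2*G))
K(M, b) = √(-296 + (-13 + b)/(2*b)) (K(M, b) = √((-13 + b)/(2*b) - 296) = √(-296 + (-13 + b)/(2*b)))
K(621, Q(-24)) + 254887 = √(-1182 - 26/(-10))/2 + 254887 = √(-1182 - 26*(-⅒))/2 + 254887 = √(-1182 + 13/5)/2 + 254887 = √(-5897/5)/2 + 254887 = (I*√29485/5)/2 + 254887 = I*√29485/10 + 254887 = 254887 + I*√29485/10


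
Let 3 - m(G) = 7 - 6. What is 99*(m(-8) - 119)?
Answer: -11583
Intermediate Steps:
m(G) = 2 (m(G) = 3 - (7 - 6) = 3 - 1*1 = 3 - 1 = 2)
99*(m(-8) - 119) = 99*(2 - 119) = 99*(-117) = -11583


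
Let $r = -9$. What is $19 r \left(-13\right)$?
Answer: $2223$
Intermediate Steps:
$19 r \left(-13\right) = 19 \left(-9\right) \left(-13\right) = \left(-171\right) \left(-13\right) = 2223$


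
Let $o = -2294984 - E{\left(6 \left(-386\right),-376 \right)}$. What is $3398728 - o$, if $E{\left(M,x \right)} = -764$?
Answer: $5692948$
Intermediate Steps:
$o = -2294220$ ($o = -2294984 - -764 = -2294984 + 764 = -2294220$)
$3398728 - o = 3398728 - -2294220 = 3398728 + 2294220 = 5692948$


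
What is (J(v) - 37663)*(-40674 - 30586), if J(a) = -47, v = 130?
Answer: 2687214600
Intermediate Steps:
(J(v) - 37663)*(-40674 - 30586) = (-47 - 37663)*(-40674 - 30586) = -37710*(-71260) = 2687214600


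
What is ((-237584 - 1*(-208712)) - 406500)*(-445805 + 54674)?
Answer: 170287485732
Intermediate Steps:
((-237584 - 1*(-208712)) - 406500)*(-445805 + 54674) = ((-237584 + 208712) - 406500)*(-391131) = (-28872 - 406500)*(-391131) = -435372*(-391131) = 170287485732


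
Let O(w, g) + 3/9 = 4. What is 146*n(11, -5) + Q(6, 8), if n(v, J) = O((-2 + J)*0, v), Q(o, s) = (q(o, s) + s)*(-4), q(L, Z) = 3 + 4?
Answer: 1426/3 ≈ 475.33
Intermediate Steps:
q(L, Z) = 7
Q(o, s) = -28 - 4*s (Q(o, s) = (7 + s)*(-4) = -28 - 4*s)
O(w, g) = 11/3 (O(w, g) = -⅓ + 4 = 11/3)
n(v, J) = 11/3
146*n(11, -5) + Q(6, 8) = 146*(11/3) + (-28 - 4*8) = 1606/3 + (-28 - 32) = 1606/3 - 60 = 1426/3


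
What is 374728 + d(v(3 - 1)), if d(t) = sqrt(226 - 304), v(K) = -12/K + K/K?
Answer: 374728 + I*sqrt(78) ≈ 3.7473e+5 + 8.8318*I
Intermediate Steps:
v(K) = 1 - 12/K (v(K) = -12/K + 1 = 1 - 12/K)
d(t) = I*sqrt(78) (d(t) = sqrt(-78) = I*sqrt(78))
374728 + d(v(3 - 1)) = 374728 + I*sqrt(78)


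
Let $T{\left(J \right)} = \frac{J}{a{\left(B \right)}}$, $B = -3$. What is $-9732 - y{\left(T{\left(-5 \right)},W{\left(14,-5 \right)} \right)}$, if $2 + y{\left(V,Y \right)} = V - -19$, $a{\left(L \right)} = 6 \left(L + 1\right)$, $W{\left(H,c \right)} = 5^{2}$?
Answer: $- \frac{116993}{12} \approx -9749.4$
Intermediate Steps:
$W{\left(H,c \right)} = 25$
$a{\left(L \right)} = 6 + 6 L$ ($a{\left(L \right)} = 6 \left(1 + L\right) = 6 + 6 L$)
$T{\left(J \right)} = - \frac{J}{12}$ ($T{\left(J \right)} = \frac{J}{6 + 6 \left(-3\right)} = \frac{J}{6 - 18} = \frac{J}{-12} = J \left(- \frac{1}{12}\right) = - \frac{J}{12}$)
$y{\left(V,Y \right)} = 17 + V$ ($y{\left(V,Y \right)} = -2 + \left(V - -19\right) = -2 + \left(V + 19\right) = -2 + \left(19 + V\right) = 17 + V$)
$-9732 - y{\left(T{\left(-5 \right)},W{\left(14,-5 \right)} \right)} = -9732 - \left(17 - - \frac{5}{12}\right) = -9732 - \left(17 + \frac{5}{12}\right) = -9732 - \frac{209}{12} = - \frac{116993}{12}$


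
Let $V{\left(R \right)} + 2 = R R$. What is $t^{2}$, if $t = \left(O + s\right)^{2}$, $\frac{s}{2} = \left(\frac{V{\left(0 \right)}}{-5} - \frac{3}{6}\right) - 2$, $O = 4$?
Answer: $\frac{1}{625} \approx 0.0016$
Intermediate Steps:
$V{\left(R \right)} = -2 + R^{2}$ ($V{\left(R \right)} = -2 + R R = -2 + R^{2}$)
$s = - \frac{21}{5}$ ($s = 2 \left(\left(\frac{-2 + 0^{2}}{-5} - \frac{3}{6}\right) - 2\right) = 2 \left(\left(\left(-2 + 0\right) \left(- \frac{1}{5}\right) - \frac{1}{2}\right) - 2\right) = 2 \left(\left(\left(-2\right) \left(- \frac{1}{5}\right) - \frac{1}{2}\right) - 2\right) = 2 \left(\left(\frac{2}{5} - \frac{1}{2}\right) - 2\right) = 2 \left(- \frac{1}{10} - 2\right) = 2 \left(- \frac{21}{10}\right) = - \frac{21}{5} \approx -4.2$)
$t = \frac{1}{25}$ ($t = \left(4 - \frac{21}{5}\right)^{2} = \left(- \frac{1}{5}\right)^{2} = \frac{1}{25} \approx 0.04$)
$t^{2} = \left(\frac{1}{25}\right)^{2} = \frac{1}{625}$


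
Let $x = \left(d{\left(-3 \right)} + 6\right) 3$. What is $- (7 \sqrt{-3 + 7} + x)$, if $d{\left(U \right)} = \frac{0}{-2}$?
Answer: $-32$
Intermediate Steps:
$d{\left(U \right)} = 0$ ($d{\left(U \right)} = 0 \left(- \frac{1}{2}\right) = 0$)
$x = 18$ ($x = \left(0 + 6\right) 3 = 6 \cdot 3 = 18$)
$- (7 \sqrt{-3 + 7} + x) = - (7 \sqrt{-3 + 7} + 18) = - (7 \sqrt{4} + 18) = - (7 \cdot 2 + 18) = - (14 + 18) = \left(-1\right) 32 = -32$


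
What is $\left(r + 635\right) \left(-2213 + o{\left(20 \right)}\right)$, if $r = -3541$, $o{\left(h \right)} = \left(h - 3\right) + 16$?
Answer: $6335080$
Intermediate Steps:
$o{\left(h \right)} = 13 + h$ ($o{\left(h \right)} = \left(-3 + h\right) + 16 = 13 + h$)
$\left(r + 635\right) \left(-2213 + o{\left(20 \right)}\right) = \left(-3541 + 635\right) \left(-2213 + \left(13 + 20\right)\right) = - 2906 \left(-2213 + 33\right) = \left(-2906\right) \left(-2180\right) = 6335080$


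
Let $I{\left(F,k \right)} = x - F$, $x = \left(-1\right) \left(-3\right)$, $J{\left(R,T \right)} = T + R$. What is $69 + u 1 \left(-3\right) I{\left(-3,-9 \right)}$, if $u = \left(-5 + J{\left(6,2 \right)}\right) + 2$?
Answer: $-21$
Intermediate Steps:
$J{\left(R,T \right)} = R + T$
$x = 3$
$u = 5$ ($u = \left(-5 + \left(6 + 2\right)\right) + 2 = \left(-5 + 8\right) + 2 = 3 + 2 = 5$)
$I{\left(F,k \right)} = 3 - F$
$69 + u 1 \left(-3\right) I{\left(-3,-9 \right)} = 69 + 5 \cdot 1 \left(-3\right) \left(3 - -3\right) = 69 + 5 \left(-3\right) \left(3 + 3\right) = 69 - 90 = -21$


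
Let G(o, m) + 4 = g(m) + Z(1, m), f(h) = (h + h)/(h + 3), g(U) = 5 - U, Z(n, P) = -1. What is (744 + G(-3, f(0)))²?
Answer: 553536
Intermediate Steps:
f(h) = 2*h/(3 + h) (f(h) = (2*h)/(3 + h) = 2*h/(3 + h))
G(o, m) = -m (G(o, m) = -4 + ((5 - m) - 1) = -4 + (4 - m) = -m)
(744 + G(-3, f(0)))² = (744 - 2*0/(3 + 0))² = (744 - 2*0/3)² = (744 - 1*0)² = (744 + 0)² = 744² = 553536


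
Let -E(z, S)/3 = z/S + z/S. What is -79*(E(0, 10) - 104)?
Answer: 8216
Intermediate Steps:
E(z, S) = -6*z/S (E(z, S) = -3*(z/S + z/S) = -6*z/S)
-79*(E(0, 10) - 104) = -79*(-6*0/10 - 104) = -79*(-6*0*⅒ - 104) = -79*(0 - 104) = -79*(-104) = 8216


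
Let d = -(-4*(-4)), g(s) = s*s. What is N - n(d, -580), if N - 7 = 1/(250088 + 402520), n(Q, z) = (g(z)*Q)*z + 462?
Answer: -2037306730472639/652608 ≈ -3.1218e+9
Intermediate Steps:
g(s) = s²
d = -16 ≈ -16.000
n(Q, z) = 462 + Q*z³ (n(Q, z) = (z²*Q)*z + 462 = (Q*z²)*z + 462 = Q*z³ + 462 = 462 + Q*z³)
N = 4568257/652608 (N = 7 + 1/(250088 + 402520) = 7 + 1/652608 = 4568257/652608 ≈ 7.0000)
N - n(d, -580) = 4568257/652608 - (462 - 16*(-580)³) = 4568257/652608 - (462 - 16*(-195112000)) = 4568257/652608 - (462 + 3121792000) = 4568257/652608 - 1*3121792462 = 4568257/652608 - 3121792462 = -2037306730472639/652608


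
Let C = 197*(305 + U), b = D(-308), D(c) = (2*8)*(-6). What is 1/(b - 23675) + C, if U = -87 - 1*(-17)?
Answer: 1100478444/23771 ≈ 46295.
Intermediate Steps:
U = -70 (U = -87 + 17 = -70)
D(c) = -96 (D(c) = 16*(-6) = -96)
b = -96
C = 46295 (C = 197*(305 - 70) = 197*235 = 46295)
1/(b - 23675) + C = 1/(-96 - 23675) + 46295 = 1/(-23771) + 46295 = -1/23771 + 46295 = 1100478444/23771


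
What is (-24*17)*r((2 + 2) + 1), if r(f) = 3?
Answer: -1224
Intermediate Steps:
(-24*17)*r((2 + 2) + 1) = -24*17*3 = -408*3 = -1224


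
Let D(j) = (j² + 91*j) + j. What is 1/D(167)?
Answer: 1/43253 ≈ 2.3120e-5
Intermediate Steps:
D(j) = j² + 92*j
1/D(167) = 1/(167*(92 + 167)) = 1/(167*259) = 1/43253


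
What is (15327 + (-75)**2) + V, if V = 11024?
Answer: 31976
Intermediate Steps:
(15327 + (-75)**2) + V = (15327 + (-75)**2) + 11024 = (15327 + 5625) + 11024 = 20952 + 11024 = 31976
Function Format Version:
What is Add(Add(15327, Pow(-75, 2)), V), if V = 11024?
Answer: 31976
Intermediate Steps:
Add(Add(15327, Pow(-75, 2)), V) = Add(Add(15327, Pow(-75, 2)), 11024) = Add(Add(15327, 5625), 11024) = Add(20952, 11024) = 31976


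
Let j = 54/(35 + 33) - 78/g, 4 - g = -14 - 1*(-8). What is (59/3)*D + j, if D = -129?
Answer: -432481/170 ≈ -2544.0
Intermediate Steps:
g = 10 (g = 4 - (-14 - 1*(-8)) = 4 - (-14 + 8) = 4 - 1*(-6) = 4 + 6 = 10)
j = -1191/170 (j = 54/(35 + 33) - 78/10 = 54/68 - 78*⅒ = 54*(1/68) - 39/5 = 27/34 - 39/5 = -1191/170 ≈ -7.0059)
(59/3)*D + j = (59/3)*(-129) - 1191/170 = -2537 - 1191/170 = -432481/170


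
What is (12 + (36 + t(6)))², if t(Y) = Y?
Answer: 2916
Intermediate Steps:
(12 + (36 + t(6)))² = (12 + (36 + 6))² = (12 + 42)² = 54² = 2916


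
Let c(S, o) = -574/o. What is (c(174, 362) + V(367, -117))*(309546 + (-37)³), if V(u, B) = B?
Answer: -5556879352/181 ≈ -3.0701e+7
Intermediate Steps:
(c(174, 362) + V(367, -117))*(309546 + (-37)³) = (-574/362 - 117)*(309546 + (-37)³) = (-574*1/362 - 117)*(309546 - 50653) = (-287/181 - 117)*258893 = -21464/181*258893 = -5556879352/181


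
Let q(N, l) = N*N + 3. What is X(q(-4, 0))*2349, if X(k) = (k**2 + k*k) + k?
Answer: 1740609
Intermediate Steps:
q(N, l) = 3 + N**2 (q(N, l) = N**2 + 3 = 3 + N**2)
X(k) = k + 2*k**2 (X(k) = (k**2 + k**2) + k = 2*k**2 + k = k + 2*k**2)
X(q(-4, 0))*2349 = ((3 + (-4)**2)*(1 + 2*(3 + (-4)**2)))*2349 = ((3 + 16)*(1 + 2*(3 + 16)))*2349 = (19*(1 + 2*19))*2349 = (19*(1 + 38))*2349 = (19*39)*2349 = 741*2349 = 1740609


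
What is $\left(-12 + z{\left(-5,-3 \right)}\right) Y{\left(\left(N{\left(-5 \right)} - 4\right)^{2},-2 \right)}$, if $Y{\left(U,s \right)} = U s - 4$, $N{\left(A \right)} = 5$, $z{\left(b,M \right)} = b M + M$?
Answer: $0$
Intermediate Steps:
$z{\left(b,M \right)} = M + M b$ ($z{\left(b,M \right)} = M b + M = M + M b$)
$Y{\left(U,s \right)} = -4 + U s$
$\left(-12 + z{\left(-5,-3 \right)}\right) Y{\left(\left(N{\left(-5 \right)} - 4\right)^{2},-2 \right)} = \left(-12 - 3 \left(1 - 5\right)\right) \left(-4 + \left(5 - 4\right)^{2} \left(-2\right)\right) = \left(-12 - -12\right) \left(-4 + 1^{2} \left(-2\right)\right) = \left(-12 + 12\right) \left(-4 + 1 \left(-2\right)\right) = 0 \left(-4 - 2\right) = 0 \left(-6\right) = 0$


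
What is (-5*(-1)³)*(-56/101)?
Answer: -280/101 ≈ -2.7723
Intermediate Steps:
(-5*(-1)³)*(-56/101) = (-5*(-1))*(-56*1/101) = 5*(-56/101) = -280/101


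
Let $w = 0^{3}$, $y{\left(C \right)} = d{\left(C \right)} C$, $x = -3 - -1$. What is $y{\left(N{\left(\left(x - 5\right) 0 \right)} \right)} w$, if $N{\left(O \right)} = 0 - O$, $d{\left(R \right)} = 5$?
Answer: $0$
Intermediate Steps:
$x = -2$ ($x = -3 + 1 = -2$)
$N{\left(O \right)} = - O$
$y{\left(C \right)} = 5 C$
$w = 0$
$y{\left(N{\left(\left(x - 5\right) 0 \right)} \right)} w = 5 \left(- \left(-2 - 5\right) 0\right) 0 = 5 \left(- \left(-7\right) 0\right) 0 = 5 \left(\left(-1\right) 0\right) 0 = 5 \cdot 0 \cdot 0 = 0 \cdot 0 = 0$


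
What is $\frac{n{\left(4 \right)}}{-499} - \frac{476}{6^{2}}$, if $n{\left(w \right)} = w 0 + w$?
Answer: $- \frac{59417}{4491} \approx -13.23$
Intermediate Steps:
$n{\left(w \right)} = w$ ($n{\left(w \right)} = 0 + w = w$)
$\frac{n{\left(4 \right)}}{-499} - \frac{476}{6^{2}} = \frac{4}{-499} - \frac{476}{6^{2}} = 4 \left(- \frac{1}{499}\right) - \frac{476}{36} = - \frac{4}{499} - \frac{119}{9} = - \frac{59417}{4491}$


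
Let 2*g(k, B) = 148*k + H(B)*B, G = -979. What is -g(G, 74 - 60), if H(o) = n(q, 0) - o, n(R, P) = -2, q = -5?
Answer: 72558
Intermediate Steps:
H(o) = -2 - o
g(k, B) = 74*k + B*(-2 - B)/2 (g(k, B) = (148*k + (-2 - B)*B)/2 = (148*k + B*(-2 - B))/2 = 74*k + B*(-2 - B)/2)
-g(G, 74 - 60) = -(74*(-979) - (74 - 60)*(2 + (74 - 60))/2) = -(-72446 - 1/2*14*(2 + 14)) = -(-72446 - 1/2*14*16) = -(-72446 - 112) = -1*(-72558) = 72558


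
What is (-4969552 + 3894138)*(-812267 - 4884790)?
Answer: 6126694856598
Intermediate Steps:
(-4969552 + 3894138)*(-812267 - 4884790) = -1075414*(-5697057) = 6126694856598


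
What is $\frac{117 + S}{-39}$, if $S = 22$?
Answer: $- \frac{139}{39} \approx -3.5641$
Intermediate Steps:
$\frac{117 + S}{-39} = \frac{117 + 22}{-39} = \left(- \frac{1}{39}\right) 139 = - \frac{139}{39}$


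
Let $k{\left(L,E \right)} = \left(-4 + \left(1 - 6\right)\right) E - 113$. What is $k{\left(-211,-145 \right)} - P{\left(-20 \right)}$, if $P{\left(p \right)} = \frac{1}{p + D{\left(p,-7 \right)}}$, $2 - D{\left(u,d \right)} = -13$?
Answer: $\frac{5961}{5} \approx 1192.2$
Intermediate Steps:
$D{\left(u,d \right)} = 15$ ($D{\left(u,d \right)} = 2 - -13 = 2 + 13 = 15$)
$P{\left(p \right)} = \frac{1}{15 + p}$ ($P{\left(p \right)} = \frac{1}{p + 15} = \frac{1}{15 + p}$)
$k{\left(L,E \right)} = -113 - 9 E$ ($k{\left(L,E \right)} = \left(-4 + \left(1 - 6\right)\right) E - 113 = \left(-4 - 5\right) E - 113 = - 9 E - 113 = -113 - 9 E$)
$k{\left(-211,-145 \right)} - P{\left(-20 \right)} = \left(-113 - -1305\right) - \frac{1}{15 - 20} = \left(-113 + 1305\right) - \frac{1}{-5} = 1192 - - \frac{1}{5} = 1192 + \frac{1}{5} = \frac{5961}{5}$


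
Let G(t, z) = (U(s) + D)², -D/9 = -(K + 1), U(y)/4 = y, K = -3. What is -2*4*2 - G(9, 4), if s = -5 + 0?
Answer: -1460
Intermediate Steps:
s = -5
U(y) = 4*y
D = -18 (D = -(-9)*(-3 + 1) = -(-9)*(-2) = -9*2 = -18)
G(t, z) = 1444 (G(t, z) = (4*(-5) - 18)² = (-20 - 18)² = (-38)² = 1444)
-2*4*2 - G(9, 4) = -2*4*2 - 1*1444 = -8*2 - 1444 = -16 - 1444 = -1460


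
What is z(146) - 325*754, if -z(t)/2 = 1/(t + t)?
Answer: -35777301/146 ≈ -2.4505e+5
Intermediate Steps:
z(t) = -1/t (z(t) = -2/(t + t) = -2*1/(2*t) = -1/t)
z(146) - 325*754 = -1/146 - 325*754 = -1*1/146 - 1*245050 = -1/146 - 245050 = -35777301/146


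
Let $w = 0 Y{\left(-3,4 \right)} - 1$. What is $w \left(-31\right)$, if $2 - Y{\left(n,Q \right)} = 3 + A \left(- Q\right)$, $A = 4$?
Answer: $31$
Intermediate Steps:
$Y{\left(n,Q \right)} = -1 + 4 Q$ ($Y{\left(n,Q \right)} = 2 - \left(3 + 4 \left(- Q\right)\right) = 2 - \left(3 - 4 Q\right) = 2 + \left(-3 + 4 Q\right) = -1 + 4 Q$)
$w = -1$ ($w = 0 \left(-1 + 4 \cdot 4\right) - 1 = 0 \left(-1 + 16\right) - 1 = 0 \cdot 15 - 1 = 0 - 1 = -1$)
$w \left(-31\right) = \left(-1\right) \left(-31\right) = 31$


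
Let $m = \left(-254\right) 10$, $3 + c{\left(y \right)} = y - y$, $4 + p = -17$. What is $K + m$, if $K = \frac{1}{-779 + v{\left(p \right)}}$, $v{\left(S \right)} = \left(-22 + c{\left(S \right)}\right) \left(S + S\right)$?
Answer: $- \frac{688339}{271} \approx -2540.0$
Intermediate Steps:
$p = -21$ ($p = -4 - 17 = -21$)
$c{\left(y \right)} = -3$ ($c{\left(y \right)} = -3 + \left(y - y\right) = -3 + 0 = -3$)
$v{\left(S \right)} = - 50 S$ ($v{\left(S \right)} = \left(-22 - 3\right) \left(S + S\right) = - 25 \cdot 2 S = - 50 S$)
$m = -2540$
$K = \frac{1}{271}$ ($K = \frac{1}{-779 - -1050} = \frac{1}{-779 + 1050} = \frac{1}{271} \approx 0.00369$)
$K + m = \frac{1}{271} - 2540 = - \frac{688339}{271}$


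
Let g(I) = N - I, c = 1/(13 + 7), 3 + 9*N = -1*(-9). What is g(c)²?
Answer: 1369/3600 ≈ 0.38028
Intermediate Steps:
N = ⅔ (N = -⅓ + (-1*(-9))/9 = -⅓ + (⅑)*9 = -⅓ + 1 = ⅔ ≈ 0.66667)
c = 1/20 ≈ 0.050000
g(I) = ⅔ - I
g(c)² = (⅔ - 1*1/20)² = (⅔ - 1/20)² = (37/60)² = 1369/3600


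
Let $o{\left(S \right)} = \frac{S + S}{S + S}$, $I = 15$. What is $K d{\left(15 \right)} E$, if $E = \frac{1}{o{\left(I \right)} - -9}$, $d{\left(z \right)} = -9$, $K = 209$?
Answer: $- \frac{1881}{10} \approx -188.1$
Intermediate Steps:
$o{\left(S \right)} = 1$ ($o{\left(S \right)} = \frac{2 S}{2 S} = 2 S \frac{1}{2 S} = 1$)
$E = \frac{1}{10}$ ($E = \frac{1}{1 - -9} = \frac{1}{1 + 9} = \frac{1}{10} \approx 0.1$)
$K d{\left(15 \right)} E = 209 \left(-9\right) \frac{1}{10} = \left(-1881\right) \frac{1}{10} = - \frac{1881}{10}$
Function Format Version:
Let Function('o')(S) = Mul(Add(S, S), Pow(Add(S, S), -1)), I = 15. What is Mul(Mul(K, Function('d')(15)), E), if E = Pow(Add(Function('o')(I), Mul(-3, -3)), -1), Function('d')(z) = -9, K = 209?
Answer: Rational(-1881, 10) ≈ -188.10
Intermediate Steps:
Function('o')(S) = 1 (Function('o')(S) = Mul(Mul(2, S), Pow(Mul(2, S), -1)) = Mul(Mul(2, S), Mul(Rational(1, 2), Pow(S, -1))) = 1)
E = Rational(1, 10) (E = Pow(Add(1, Mul(-3, -3)), -1) = Pow(Add(1, 9), -1) = Pow(10, -1) = Rational(1, 10) ≈ 0.10000)
Mul(Mul(K, Function('d')(15)), E) = Mul(Mul(209, -9), Rational(1, 10)) = Mul(-1881, Rational(1, 10)) = Rational(-1881, 10)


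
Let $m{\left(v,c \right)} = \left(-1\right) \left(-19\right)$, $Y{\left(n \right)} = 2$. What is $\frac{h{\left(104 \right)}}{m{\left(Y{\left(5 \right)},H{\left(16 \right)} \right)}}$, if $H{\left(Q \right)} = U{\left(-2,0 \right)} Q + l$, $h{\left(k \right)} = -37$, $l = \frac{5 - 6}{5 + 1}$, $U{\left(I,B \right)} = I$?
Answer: $- \frac{37}{19} \approx -1.9474$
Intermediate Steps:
$l = - \frac{1}{6} \approx -0.16667$
$H{\left(Q \right)} = - \frac{1}{6} - 2 Q$ ($H{\left(Q \right)} = - 2 Q - \frac{1}{6} = - \frac{1}{6} - 2 Q$)
$m{\left(v,c \right)} = 19$
$\frac{h{\left(104 \right)}}{m{\left(Y{\left(5 \right)},H{\left(16 \right)} \right)}} = - \frac{37}{19}$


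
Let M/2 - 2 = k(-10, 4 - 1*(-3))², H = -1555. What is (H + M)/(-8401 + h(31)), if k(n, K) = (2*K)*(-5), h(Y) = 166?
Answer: -8249/8235 ≈ -1.0017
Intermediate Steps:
k(n, K) = -10*K
M = 9804 (M = 4 + 2*(-10*(4 - 1*(-3)))² = 4 + 2*(-10*(4 + 3))² = 4 + 2*(-10*7)² = 4 + 2*(-70)² = 4 + 2*4900 = 4 + 9800 = 9804)
(H + M)/(-8401 + h(31)) = (-1555 + 9804)/(-8401 + 166) = 8249/(-8235) = 8249*(-1/8235) = -8249/8235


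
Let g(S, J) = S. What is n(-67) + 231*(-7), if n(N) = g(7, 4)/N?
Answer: -108346/67 ≈ -1617.1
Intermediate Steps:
n(N) = 7/N
n(-67) + 231*(-7) = 7/(-67) + 231*(-7) = 7*(-1/67) - 1617 = -7/67 - 1617 = -108346/67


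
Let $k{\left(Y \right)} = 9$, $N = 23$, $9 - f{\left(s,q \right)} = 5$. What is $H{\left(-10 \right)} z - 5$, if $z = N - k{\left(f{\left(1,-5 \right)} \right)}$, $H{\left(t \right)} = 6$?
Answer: $79$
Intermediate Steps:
$f{\left(s,q \right)} = 4$ ($f{\left(s,q \right)} = 9 - 5 = 4$)
$z = 14$ ($z = 23 - 9 = 14$)
$H{\left(-10 \right)} z - 5 = 6 \cdot 14 - 5 = 84 - 5 = 79$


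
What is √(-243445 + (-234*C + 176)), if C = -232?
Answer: I*√188981 ≈ 434.72*I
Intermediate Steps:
√(-243445 + (-234*C + 176)) = √(-243445 + (-234*(-232) + 176)) = √(-243445 + (54288 + 176)) = √(-243445 + 54464) = √(-188981) = I*√188981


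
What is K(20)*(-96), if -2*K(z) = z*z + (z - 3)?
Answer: 20016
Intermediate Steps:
K(z) = 3/2 - z/2 - z**2/2 (K(z) = -(z*z + (z - 3))/2 = -(z**2 + (-3 + z))/2 = -(-3 + z + z**2)/2 = 3/2 - z/2 - z**2/2)
K(20)*(-96) = (3/2 - 1/2*20 - 1/2*20**2)*(-96) = (3/2 - 10 - 1/2*400)*(-96) = (3/2 - 10 - 200)*(-96) = -417/2*(-96) = 20016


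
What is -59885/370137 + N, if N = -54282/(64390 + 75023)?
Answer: -9480174713/17200636527 ≈ -0.55115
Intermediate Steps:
N = -18094/46471 (N = -54282/139413 = -54282*1/139413 = -18094/46471 ≈ -0.38936)
-59885/370137 + N = -59885/370137 - 18094/46471 = -9480174713/17200636527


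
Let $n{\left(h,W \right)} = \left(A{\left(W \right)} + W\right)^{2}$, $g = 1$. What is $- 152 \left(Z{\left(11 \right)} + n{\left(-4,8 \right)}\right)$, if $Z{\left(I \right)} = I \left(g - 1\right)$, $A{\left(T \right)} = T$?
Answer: $-38912$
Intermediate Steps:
$Z{\left(I \right)} = 0$ ($Z{\left(I \right)} = I \left(1 - 1\right) = I 0 = 0$)
$n{\left(h,W \right)} = 4 W^{2}$ ($n{\left(h,W \right)} = \left(W + W\right)^{2} = \left(2 W\right)^{2} = 4 W^{2}$)
$- 152 \left(Z{\left(11 \right)} + n{\left(-4,8 \right)}\right) = - 152 \left(0 + 4 \cdot 8^{2}\right) = - 152 \left(0 + 4 \cdot 64\right) = - 152 \left(0 + 256\right) = \left(-152\right) 256 = -38912$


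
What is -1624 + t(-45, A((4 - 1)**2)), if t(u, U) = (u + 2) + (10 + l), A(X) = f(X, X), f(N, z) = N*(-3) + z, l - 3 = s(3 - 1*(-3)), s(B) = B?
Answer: -1648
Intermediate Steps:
l = 9 (l = 3 + (3 - 1*(-3)) = 3 + (3 + 3) = 3 + 6 = 9)
f(N, z) = z - 3*N (f(N, z) = -3*N + z = z - 3*N)
A(X) = -2*X (A(X) = X - 3*X = -2*X)
t(u, U) = 21 + u (t(u, U) = (u + 2) + (10 + 9) = (2 + u) + 19 = 21 + u)
-1624 + t(-45, A((4 - 1)**2)) = -1624 + (21 - 45) = -1624 - 24 = -1648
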